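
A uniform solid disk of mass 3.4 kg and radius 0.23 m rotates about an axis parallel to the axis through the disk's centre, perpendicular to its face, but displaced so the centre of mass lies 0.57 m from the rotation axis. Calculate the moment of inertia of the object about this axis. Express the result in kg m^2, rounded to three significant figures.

I_cm = (1/2)MR² = (1/2)(3.4)(0.23)² = 0.08993 kg m^2; centre at d = 0.57 m, so the parallel axis theorem gives I = 0.08993 + (3.4)(0.57)² = 1.1946 kg m^2.

1.19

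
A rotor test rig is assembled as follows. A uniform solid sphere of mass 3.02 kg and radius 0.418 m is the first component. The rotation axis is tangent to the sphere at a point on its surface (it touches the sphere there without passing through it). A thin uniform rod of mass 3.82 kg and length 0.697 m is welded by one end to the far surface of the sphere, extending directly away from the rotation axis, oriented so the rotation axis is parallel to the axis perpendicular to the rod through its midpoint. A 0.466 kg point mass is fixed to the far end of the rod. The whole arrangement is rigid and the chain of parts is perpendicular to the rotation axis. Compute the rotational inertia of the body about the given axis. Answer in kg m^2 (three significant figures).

Solid sphere: I_cm = (2/5)MR² = (2/5)(3.02)(0.418)² = 0.21107 kg m^2; centre at d = 0.418 m, so I = I_cm + Md² gives I = 0.21107 + (3.02)(0.418)² = 0.73873 kg m^2.
Thin rod: I_cm = (1/12)ML² = (1/12)(3.82)(0.697)² = 0.15465 kg m^2; centre at d = 0.418 + 0.418 + 0.3485 = 1.1845 m, so I = I_cm + Md² gives I = 0.15465 + (3.82)(1.1845)² = 5.5143 kg m^2.
Point mass: I_cm = 0; centre at d = 0.418 + 0.418 + 0.3485 + 0.3485 = 1.533 m, so I = I_cm + Md² gives I = 0 + (0.466)(1.533)² = 1.0951 kg m^2.
Total I = 0.73873 + 5.5143 + 1.0951 = 7.3481 kg m^2.

7.35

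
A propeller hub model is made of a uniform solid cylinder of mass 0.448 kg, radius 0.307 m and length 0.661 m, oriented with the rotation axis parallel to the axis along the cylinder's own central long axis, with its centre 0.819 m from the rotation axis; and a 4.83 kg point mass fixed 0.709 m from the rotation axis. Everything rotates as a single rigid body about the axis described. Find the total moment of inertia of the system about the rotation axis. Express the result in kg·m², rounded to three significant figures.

2.75

Solid cylinder: I_cm = (1/2)MR² = (1/2)(0.448)(0.307)² = 0.021112 kg·m²; centre at d = 0.819 m, so I = I_cm + Md² gives I = 0.021112 + (0.448)(0.819)² = 0.32161 kg·m².
Point mass: I_cm = 0; centre at d = 0.709 m, so I = I_cm + Md² gives I = 0 + (4.83)(0.709)² = 2.4279 kg·m².
Total I = 0.32161 + 2.4279 = 2.7496 kg·m².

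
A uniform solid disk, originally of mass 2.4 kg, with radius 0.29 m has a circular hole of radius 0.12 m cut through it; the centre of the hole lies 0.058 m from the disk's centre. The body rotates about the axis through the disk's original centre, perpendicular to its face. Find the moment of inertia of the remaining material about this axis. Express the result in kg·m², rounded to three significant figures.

Unpierced body about its centre: I₀ = (1/2)MR² = (1/2)(2.4)(0.29)² = 0.10092 kg·m².
The removed disk has mass m = M·(r/R)² = (2.4)(0.12/0.29)² = 0.41094 kg (same uniform areal density).
Its moment of inertia about the rotation axis (parallel-axis theorem): I_hole = (1/2)mr² + md² = (1/2)(0.41094)(0.12)² + (0.41094)(0.058)² = 0.0043412 kg·m².
Treating the hole as negative mass, I = I₀ − I_hole = 0.10092 − 0.0043412 = 0.096579 kg·m².

0.0966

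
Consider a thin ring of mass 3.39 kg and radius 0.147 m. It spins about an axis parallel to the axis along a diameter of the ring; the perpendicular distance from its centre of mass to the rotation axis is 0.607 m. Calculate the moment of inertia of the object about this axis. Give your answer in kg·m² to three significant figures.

1.29

I_cm = (1/2)MR² = (1/2)(3.39)(0.147)² = 0.036627 kg·m²; centre at d = 0.607 m, so the parallel axis theorem gives I = 0.036627 + (3.39)(0.607)² = 1.2857 kg·m².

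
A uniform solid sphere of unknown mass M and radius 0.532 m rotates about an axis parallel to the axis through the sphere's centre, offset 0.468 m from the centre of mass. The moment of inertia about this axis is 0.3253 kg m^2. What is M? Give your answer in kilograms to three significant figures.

0.979

I = I_cm + Md² = (2/5)MR² + Md² = M·[0.4·(0.532)² + (0.468)²] = M·0.33223.
So M = 0.3253 / 0.33223 = 0.97913 kg.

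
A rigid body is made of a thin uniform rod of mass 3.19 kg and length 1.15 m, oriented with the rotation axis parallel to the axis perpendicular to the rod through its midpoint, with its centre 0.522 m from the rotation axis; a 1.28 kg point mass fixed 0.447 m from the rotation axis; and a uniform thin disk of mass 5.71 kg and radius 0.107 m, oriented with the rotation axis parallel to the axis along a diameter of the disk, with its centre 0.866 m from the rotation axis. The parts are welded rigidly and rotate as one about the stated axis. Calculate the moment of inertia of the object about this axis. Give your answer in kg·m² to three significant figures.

5.78

Thin rod: I_cm = (1/12)ML² = (1/12)(3.19)(1.15)² = 0.35156 kg·m²; centre at d = 0.522 m, so I = I_cm + Md² gives I = 0.35156 + (3.19)(0.522)² = 1.2208 kg·m².
Point mass: I_cm = 0; centre at d = 0.447 m, so I = I_cm + Md² gives I = 0 + (1.28)(0.447)² = 0.25576 kg·m².
Thin disk: I_cm = (1/4)MR² = (1/4)(5.71)(0.107)² = 0.016343 kg·m²; centre at d = 0.866 m, so I = I_cm + Md² gives I = 0.016343 + (5.71)(0.866)² = 4.2986 kg·m².
Total I = 1.2208 + 0.25576 + 4.2986 = 5.7751 kg·m².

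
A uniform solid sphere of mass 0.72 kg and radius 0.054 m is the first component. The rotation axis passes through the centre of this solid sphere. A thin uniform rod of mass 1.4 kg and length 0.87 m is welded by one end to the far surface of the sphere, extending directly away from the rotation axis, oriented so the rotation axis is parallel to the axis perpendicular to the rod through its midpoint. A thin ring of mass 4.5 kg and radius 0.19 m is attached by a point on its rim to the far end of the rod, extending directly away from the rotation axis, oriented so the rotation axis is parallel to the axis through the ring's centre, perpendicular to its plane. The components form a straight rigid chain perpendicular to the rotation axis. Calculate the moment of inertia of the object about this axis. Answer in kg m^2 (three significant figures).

Solid sphere: I_cm = (2/5)MR² = (2/5)(0.72)(0.054)² = 0.00083981 kg m^2; axis through the centre, so I = 0.00083981 kg m^2.
Thin rod: I_cm = (1/12)ML² = (1/12)(1.4)(0.87)² = 0.088305 kg m^2; centre at d = 0.054 + 0.435 = 0.489 m, so I = I_cm + Md² gives I = 0.088305 + (1.4)(0.489)² = 0.42307 kg m^2.
Thin ring: I_cm = MR² = (4.5)(0.19)² = 0.16245 kg m^2; centre at d = 0.054 + 0.435 + 0.435 + 0.19 = 1.114 m, so I = I_cm + Md² gives I = 0.16245 + (4.5)(1.114)² = 5.7469 kg m^2.
Total I = 0.00083981 + 0.42307 + 5.7469 = 6.1708 kg m^2.

6.17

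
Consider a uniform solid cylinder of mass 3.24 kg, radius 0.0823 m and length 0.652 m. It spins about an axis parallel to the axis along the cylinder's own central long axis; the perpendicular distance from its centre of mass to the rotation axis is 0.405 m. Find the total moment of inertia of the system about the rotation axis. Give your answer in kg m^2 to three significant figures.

I_cm = (1/2)MR² = (1/2)(3.24)(0.0823)² = 0.010973 kg m^2; centre at d = 0.405 m, so the parallel axis theorem gives I = 0.010973 + (3.24)(0.405)² = 0.54241 kg m^2.

0.542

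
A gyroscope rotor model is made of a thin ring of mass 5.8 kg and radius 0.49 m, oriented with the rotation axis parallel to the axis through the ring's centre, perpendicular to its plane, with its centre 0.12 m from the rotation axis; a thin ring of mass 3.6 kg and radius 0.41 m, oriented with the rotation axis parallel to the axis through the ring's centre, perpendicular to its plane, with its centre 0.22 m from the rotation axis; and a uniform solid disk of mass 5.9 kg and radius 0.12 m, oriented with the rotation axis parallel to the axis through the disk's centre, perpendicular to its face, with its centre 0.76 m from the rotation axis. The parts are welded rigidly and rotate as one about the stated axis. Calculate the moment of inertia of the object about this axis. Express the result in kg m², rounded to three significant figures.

Thin ring: I_cm = MR² = (5.8)(0.49)² = 1.3926 kg m²; centre at d = 0.12 m, so the parallel axis theorem gives I = 1.3926 + (5.8)(0.12)² = 1.4761 kg m².
Thin ring: I_cm = MR² = (3.6)(0.41)² = 0.60516 kg m²; centre at d = 0.22 m, so the parallel axis theorem gives I = 0.60516 + (3.6)(0.22)² = 0.7794 kg m².
Solid disk: I_cm = (1/2)MR² = (1/2)(5.9)(0.12)² = 0.04248 kg m²; centre at d = 0.76 m, so the parallel axis theorem gives I = 0.04248 + (5.9)(0.76)² = 3.4503 kg m².
Total I = 1.4761 + 0.7794 + 3.4503 = 5.7058 kg m².

5.71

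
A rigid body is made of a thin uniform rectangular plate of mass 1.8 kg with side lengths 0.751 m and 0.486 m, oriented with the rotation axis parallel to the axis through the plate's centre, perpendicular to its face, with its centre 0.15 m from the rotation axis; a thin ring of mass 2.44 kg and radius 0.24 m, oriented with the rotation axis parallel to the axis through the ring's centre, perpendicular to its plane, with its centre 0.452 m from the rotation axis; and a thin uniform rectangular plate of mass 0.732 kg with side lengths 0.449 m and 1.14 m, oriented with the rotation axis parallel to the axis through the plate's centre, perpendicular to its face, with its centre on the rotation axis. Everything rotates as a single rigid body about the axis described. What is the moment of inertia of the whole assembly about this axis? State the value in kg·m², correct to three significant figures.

0.891

Rectangular plate: I_cm = (1/12)M(a²+b²) = (1/12)(1.8)[(0.751)² + (0.486)²] = 0.12003 kg·m²; centre at d = 0.15 m, so the parallel axis theorem gives I = 0.12003 + (1.8)(0.15)² = 0.16053 kg·m².
Thin ring: I_cm = MR² = (2.44)(0.24)² = 0.14054 kg·m²; centre at d = 0.452 m, so the parallel axis theorem gives I = 0.14054 + (2.44)(0.452)² = 0.63905 kg·m².
Rectangular plate: I_cm = (1/12)M(a²+b²) = (1/12)(0.732)[(0.449)² + (1.14)²] = 0.091573 kg·m²; axis through the centre, so I = 0.091573 kg·m².
Total I = 0.16053 + 0.63905 + 0.091573 = 0.89115 kg·m².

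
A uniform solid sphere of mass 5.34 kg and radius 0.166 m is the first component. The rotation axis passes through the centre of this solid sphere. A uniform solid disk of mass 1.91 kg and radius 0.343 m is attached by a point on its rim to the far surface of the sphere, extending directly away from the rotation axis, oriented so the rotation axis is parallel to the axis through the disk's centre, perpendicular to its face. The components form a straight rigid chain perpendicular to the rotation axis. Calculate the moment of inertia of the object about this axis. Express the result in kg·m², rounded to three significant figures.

0.666

Solid sphere: I_cm = (2/5)MR² = (2/5)(5.34)(0.166)² = 0.05886 kg·m²; axis through the centre, so I = 0.05886 kg·m².
Solid disk: I_cm = (1/2)MR² = (1/2)(1.91)(0.343)² = 0.11235 kg·m²; centre at d = 0.166 + 0.343 = 0.509 m, so I = I_cm + Md² gives I = 0.11235 + (1.91)(0.509)² = 0.6072 kg·m².
Total I = 0.05886 + 0.6072 = 0.66606 kg·m².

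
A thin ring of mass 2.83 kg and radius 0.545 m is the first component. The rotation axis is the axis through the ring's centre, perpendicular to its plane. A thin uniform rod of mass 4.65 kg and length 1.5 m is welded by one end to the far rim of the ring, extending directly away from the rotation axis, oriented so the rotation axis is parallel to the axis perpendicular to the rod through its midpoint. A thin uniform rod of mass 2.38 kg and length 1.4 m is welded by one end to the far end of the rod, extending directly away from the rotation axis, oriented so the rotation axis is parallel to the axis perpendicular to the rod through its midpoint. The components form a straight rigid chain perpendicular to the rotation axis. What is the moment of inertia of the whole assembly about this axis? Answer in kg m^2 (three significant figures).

Thin ring: I_cm = MR² = (2.83)(0.545)² = 0.84058 kg m^2; axis through the centre, so I = 0.84058 kg m^2.
Thin rod: I_cm = (1/12)ML² = (1/12)(4.65)(1.5)² = 0.87188 kg m^2; centre at d = 0.545 + 0.75 = 1.295 m, so the parallel axis theorem gives I = 0.87188 + (4.65)(1.295)² = 8.67 kg m^2.
Thin rod: I_cm = (1/12)ML² = (1/12)(2.38)(1.4)² = 0.38873 kg m^2; centre at d = 0.545 + 0.75 + 0.75 + 0.7 = 2.745 m, so the parallel axis theorem gives I = 0.38873 + (2.38)(2.745)² = 18.322 kg m^2.
Total I = 0.84058 + 8.67 + 18.322 = 27.833 kg m^2.

27.8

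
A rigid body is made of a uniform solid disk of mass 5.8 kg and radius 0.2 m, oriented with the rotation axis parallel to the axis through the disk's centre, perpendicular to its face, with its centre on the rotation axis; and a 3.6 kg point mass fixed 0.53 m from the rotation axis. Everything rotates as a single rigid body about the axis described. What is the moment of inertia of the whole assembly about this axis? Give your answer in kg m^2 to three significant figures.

1.13

Solid disk: I_cm = (1/2)MR² = (1/2)(5.8)(0.2)² = 0.116 kg m^2; axis through the centre, so I = 0.116 kg m^2.
Point mass: I_cm = 0; centre at d = 0.53 m, so I = I_cm + Md² gives I = 0 + (3.6)(0.53)² = 1.0112 kg m^2.
Total I = 0.116 + 1.0112 = 1.1272 kg m^2.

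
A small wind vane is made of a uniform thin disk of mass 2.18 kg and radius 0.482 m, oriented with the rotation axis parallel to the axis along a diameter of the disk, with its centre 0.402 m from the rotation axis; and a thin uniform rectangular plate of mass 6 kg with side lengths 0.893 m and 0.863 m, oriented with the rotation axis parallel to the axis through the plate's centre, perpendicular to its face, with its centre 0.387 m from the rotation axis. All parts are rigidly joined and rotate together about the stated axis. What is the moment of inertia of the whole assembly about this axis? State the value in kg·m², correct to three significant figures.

Thin disk: I_cm = (1/4)MR² = (1/4)(2.18)(0.482)² = 0.12662 kg·m²; centre at d = 0.402 m, so the parallel axis theorem gives I = 0.12662 + (2.18)(0.402)² = 0.47891 kg·m².
Rectangular plate: I_cm = (1/12)M(a²+b²) = (1/12)(6)[(0.893)² + (0.863)²] = 0.77111 kg·m²; centre at d = 0.387 m, so the parallel axis theorem gives I = 0.77111 + (6)(0.387)² = 1.6697 kg·m².
Total I = 0.47891 + 1.6697 = 2.1486 kg·m².

2.15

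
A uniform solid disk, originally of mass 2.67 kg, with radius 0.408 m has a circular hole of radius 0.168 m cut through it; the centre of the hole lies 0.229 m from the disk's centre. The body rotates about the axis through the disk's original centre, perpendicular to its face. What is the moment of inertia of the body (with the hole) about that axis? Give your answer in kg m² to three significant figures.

Unpierced body about its centre: I₀ = (1/2)MR² = (1/2)(2.67)(0.408)² = 0.22223 kg m².
The removed disk has mass m = M·(r/R)² = (2.67)(0.168/0.408)² = 0.4527 kg (same uniform areal density).
Its moment of inertia about the rotation axis (parallel-axis theorem): I_hole = (1/2)mr² + md² = (1/2)(0.4527)(0.168)² + (0.4527)(0.229)² = 0.030128 kg m².
Treating the hole as negative mass, I = I₀ − I_hole = 0.22223 − 0.030128 = 0.1921 kg m².

0.192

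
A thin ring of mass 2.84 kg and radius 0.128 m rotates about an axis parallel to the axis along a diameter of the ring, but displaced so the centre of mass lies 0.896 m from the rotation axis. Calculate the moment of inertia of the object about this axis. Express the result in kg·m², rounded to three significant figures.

I_cm = (1/2)MR² = (1/2)(2.84)(0.128)² = 0.023265 kg·m²; centre at d = 0.896 m, so the parallel axis theorem gives I = 0.023265 + (2.84)(0.896)² = 2.3033 kg·m².

2.30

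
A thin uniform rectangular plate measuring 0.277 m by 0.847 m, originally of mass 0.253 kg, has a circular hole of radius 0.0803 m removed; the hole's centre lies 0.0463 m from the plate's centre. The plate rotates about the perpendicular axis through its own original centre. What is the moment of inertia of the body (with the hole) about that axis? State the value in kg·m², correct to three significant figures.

Unpierced body about its centre: I₀ = (1/12)M(a²+b²) = (1/12)(0.253)[(0.277)² + (0.847)²] = 0.016743 kg·m².
The removed disk has mass m = M·πr²/(ab) = (0.253)·π(0.0803)²/(0.277·0.847) = 0.021844 kg (same uniform areal density).
Its moment of inertia about the rotation axis (parallel-axis theorem): I_hole = (1/2)mr² + md² = (1/2)(0.021844)(0.0803)² + (0.021844)(0.0463)² = 0.00011725 kg·m².
Treating the hole as negative mass, I = I₀ − I_hole = 0.016743 − 0.00011725 = 0.016626 kg·m².

0.0166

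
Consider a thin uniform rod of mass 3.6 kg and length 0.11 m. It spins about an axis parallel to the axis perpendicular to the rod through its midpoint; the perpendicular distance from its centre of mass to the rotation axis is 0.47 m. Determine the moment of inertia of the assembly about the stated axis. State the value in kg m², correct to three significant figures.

I_cm = (1/12)ML² = (1/12)(3.6)(0.11)² = 0.00363 kg m²; centre at d = 0.47 m, so I = I_cm + Md² gives I = 0.00363 + (3.6)(0.47)² = 0.79887 kg m².

0.799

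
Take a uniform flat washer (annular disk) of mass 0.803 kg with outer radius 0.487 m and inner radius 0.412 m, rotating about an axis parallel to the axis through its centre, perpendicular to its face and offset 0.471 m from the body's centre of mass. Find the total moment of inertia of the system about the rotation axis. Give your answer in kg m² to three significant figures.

0.342

I_cm = (1/2)M(R²+r²) = (1/2)(0.803)[(0.487)² + (0.412)²] = 0.16338 kg m²; centre at d = 0.471 m, so I = I_cm + Md² gives I = 0.16338 + (0.803)(0.471)² = 0.34151 kg m².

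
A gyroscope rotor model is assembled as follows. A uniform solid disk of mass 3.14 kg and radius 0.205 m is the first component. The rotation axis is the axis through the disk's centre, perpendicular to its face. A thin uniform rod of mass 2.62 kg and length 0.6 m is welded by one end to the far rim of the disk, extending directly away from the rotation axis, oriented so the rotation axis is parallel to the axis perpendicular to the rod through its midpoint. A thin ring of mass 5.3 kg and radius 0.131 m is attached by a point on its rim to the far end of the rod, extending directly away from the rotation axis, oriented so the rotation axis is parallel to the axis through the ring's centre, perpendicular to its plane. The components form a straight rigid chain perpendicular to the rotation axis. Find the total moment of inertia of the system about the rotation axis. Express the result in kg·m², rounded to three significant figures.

5.55

Solid disk: I_cm = (1/2)MR² = (1/2)(3.14)(0.205)² = 0.065979 kg·m²; axis through the centre, so I = 0.065979 kg·m².
Thin rod: I_cm = (1/12)ML² = (1/12)(2.62)(0.6)² = 0.0786 kg·m²; centre at d = 0.205 + 0.3 = 0.505 m, so I = I_cm + Md² gives I = 0.0786 + (2.62)(0.505)² = 0.74677 kg·m².
Thin ring: I_cm = MR² = (5.3)(0.131)² = 0.090953 kg·m²; centre at d = 0.205 + 0.3 + 0.3 + 0.131 = 0.936 m, so I = I_cm + Md² gives I = 0.090953 + (5.3)(0.936)² = 4.7343 kg·m².
Total I = 0.065979 + 0.74677 + 4.7343 = 5.547 kg·m².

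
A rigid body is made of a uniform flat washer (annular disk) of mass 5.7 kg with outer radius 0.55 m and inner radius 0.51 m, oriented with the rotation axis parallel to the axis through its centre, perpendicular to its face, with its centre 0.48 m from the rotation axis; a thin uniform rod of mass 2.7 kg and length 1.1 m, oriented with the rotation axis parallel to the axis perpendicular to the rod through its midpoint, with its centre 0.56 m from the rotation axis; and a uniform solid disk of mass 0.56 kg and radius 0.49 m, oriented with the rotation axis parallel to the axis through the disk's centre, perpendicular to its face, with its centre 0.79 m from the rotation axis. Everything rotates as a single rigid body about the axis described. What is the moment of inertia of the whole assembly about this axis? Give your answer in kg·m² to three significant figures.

4.45

Annular disk: I_cm = (1/2)M(R²+r²) = (1/2)(5.7)[(0.55)² + (0.51)²] = 1.6034 kg·m²; centre at d = 0.48 m, so the parallel axis theorem gives I = 1.6034 + (5.7)(0.48)² = 2.9167 kg·m².
Thin rod: I_cm = (1/12)ML² = (1/12)(2.7)(1.1)² = 0.27225 kg·m²; centre at d = 0.56 m, so the parallel axis theorem gives I = 0.27225 + (2.7)(0.56)² = 1.119 kg·m².
Solid disk: I_cm = (1/2)MR² = (1/2)(0.56)(0.49)² = 0.067228 kg·m²; centre at d = 0.79 m, so the parallel axis theorem gives I = 0.067228 + (0.56)(0.79)² = 0.41672 kg·m².
Total I = 2.9167 + 1.119 + 0.41672 = 4.4524 kg·m².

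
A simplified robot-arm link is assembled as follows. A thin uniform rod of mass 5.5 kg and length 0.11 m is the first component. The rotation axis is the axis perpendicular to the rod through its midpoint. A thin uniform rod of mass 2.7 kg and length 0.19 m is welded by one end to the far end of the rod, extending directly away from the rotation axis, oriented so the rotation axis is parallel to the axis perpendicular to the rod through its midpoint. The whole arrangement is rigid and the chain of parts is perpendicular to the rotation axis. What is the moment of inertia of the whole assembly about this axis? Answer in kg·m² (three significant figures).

0.0744

Thin rod: I_cm = (1/12)ML² = (1/12)(5.5)(0.11)² = 0.0055458 kg·m²; axis through the centre, so I = 0.0055458 kg·m².
Thin rod: I_cm = (1/12)ML² = (1/12)(2.7)(0.19)² = 0.0081225 kg·m²; centre at d = 0.055 + 0.095 = 0.15 m, so I = I_cm + Md² gives I = 0.0081225 + (2.7)(0.15)² = 0.068873 kg·m².
Total I = 0.0055458 + 0.068873 = 0.074418 kg·m².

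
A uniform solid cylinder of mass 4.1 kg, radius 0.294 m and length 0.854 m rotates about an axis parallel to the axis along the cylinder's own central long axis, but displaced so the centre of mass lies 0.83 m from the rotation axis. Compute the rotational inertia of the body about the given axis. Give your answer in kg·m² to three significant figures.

I_cm = (1/2)MR² = (1/2)(4.1)(0.294)² = 0.17719 kg·m²; centre at d = 0.83 m, so the parallel axis theorem gives I = 0.17719 + (4.1)(0.83)² = 3.0017 kg·m².

3.00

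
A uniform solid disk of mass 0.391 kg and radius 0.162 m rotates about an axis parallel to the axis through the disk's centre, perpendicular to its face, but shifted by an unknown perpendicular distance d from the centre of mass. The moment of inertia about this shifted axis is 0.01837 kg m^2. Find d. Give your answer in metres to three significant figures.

0.184

About the centre-of-mass axis, I_cm = (1/2)MR² = (1/2)(0.391)(0.162)² = 0.0051307 kg m^2.
Parallel axis theorem: I = I_cm + Md², so Md² = 0.01837 − 0.0051307 = 0.013239 kg m^2.
d = √(0.013239 / 0.391) = 0.18401 m.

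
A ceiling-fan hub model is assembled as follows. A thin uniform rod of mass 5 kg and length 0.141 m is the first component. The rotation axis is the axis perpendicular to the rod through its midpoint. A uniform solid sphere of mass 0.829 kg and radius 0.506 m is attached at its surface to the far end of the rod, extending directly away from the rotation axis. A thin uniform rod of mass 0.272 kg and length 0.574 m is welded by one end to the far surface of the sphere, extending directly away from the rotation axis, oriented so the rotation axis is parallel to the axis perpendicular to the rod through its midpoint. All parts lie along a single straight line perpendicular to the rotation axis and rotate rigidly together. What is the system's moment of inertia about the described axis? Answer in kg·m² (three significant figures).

0.886

Thin rod: I_cm = (1/12)ML² = (1/12)(5)(0.141)² = 0.0082837 kg·m²; axis through the centre, so I = 0.0082837 kg·m².
Solid sphere: I_cm = (2/5)MR² = (2/5)(0.829)(0.506)² = 0.084902 kg·m²; centre at d = 0.0705 + 0.506 = 0.5765 m, so I = I_cm + Md² gives I = 0.084902 + (0.829)(0.5765)² = 0.36042 kg·m².
Thin rod: I_cm = (1/12)ML² = (1/12)(0.272)(0.574)² = 0.0074681 kg·m²; centre at d = 0.0705 + 0.506 + 0.506 + 0.287 = 1.3695 m, so I = I_cm + Md² gives I = 0.0074681 + (0.272)(1.3695)² = 0.51761 kg·m².
Total I = 0.0082837 + 0.36042 + 0.51761 = 0.88632 kg·m².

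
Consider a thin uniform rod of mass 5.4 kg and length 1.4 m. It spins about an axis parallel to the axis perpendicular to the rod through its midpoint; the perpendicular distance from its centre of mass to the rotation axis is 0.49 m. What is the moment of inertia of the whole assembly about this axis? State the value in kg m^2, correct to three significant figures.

2.18

I_cm = (1/12)ML² = (1/12)(5.4)(1.4)² = 0.882 kg m^2; centre at d = 0.49 m, so I = I_cm + Md² gives I = 0.882 + (5.4)(0.49)² = 2.1785 kg m^2.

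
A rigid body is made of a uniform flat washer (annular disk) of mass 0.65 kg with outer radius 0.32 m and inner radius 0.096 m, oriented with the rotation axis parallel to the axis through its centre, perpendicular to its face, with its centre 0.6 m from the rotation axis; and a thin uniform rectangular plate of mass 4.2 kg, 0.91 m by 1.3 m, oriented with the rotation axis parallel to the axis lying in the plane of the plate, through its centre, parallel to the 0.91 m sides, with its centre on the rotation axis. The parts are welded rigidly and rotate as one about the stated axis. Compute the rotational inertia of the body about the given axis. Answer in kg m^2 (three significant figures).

Annular disk: I_cm = (1/2)M(R²+r²) = (1/2)(0.65)[(0.32)² + (0.096)²] = 0.036275 kg m^2; centre at d = 0.6 m, so I = I_cm + Md² gives I = 0.036275 + (0.65)(0.6)² = 0.27028 kg m^2.
Rectangular plate: I_cm = (1/12)Mb² = (1/12)(4.2)(1.3)² = 0.5915 kg m^2; axis through the centre, so I = 0.5915 kg m^2.
Total I = 0.27028 + 0.5915 = 0.86178 kg m^2.

0.862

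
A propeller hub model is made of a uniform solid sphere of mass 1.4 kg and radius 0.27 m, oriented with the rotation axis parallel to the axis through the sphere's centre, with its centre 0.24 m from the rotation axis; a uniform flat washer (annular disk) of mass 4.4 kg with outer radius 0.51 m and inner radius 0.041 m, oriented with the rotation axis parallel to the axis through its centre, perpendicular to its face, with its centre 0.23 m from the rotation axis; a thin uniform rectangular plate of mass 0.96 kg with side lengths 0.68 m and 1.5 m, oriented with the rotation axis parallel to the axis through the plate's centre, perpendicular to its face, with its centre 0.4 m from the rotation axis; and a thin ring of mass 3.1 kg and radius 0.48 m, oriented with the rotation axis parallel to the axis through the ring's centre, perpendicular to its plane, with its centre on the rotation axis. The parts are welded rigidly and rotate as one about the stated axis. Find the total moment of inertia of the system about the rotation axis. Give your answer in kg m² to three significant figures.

Solid sphere: I_cm = (2/5)MR² = (2/5)(1.4)(0.27)² = 0.040824 kg m²; centre at d = 0.24 m, so the parallel axis theorem gives I = 0.040824 + (1.4)(0.24)² = 0.12146 kg m².
Annular disk: I_cm = (1/2)M(R²+r²) = (1/2)(4.4)[(0.51)² + (0.041)²] = 0.57592 kg m²; centre at d = 0.23 m, so the parallel axis theorem gives I = 0.57592 + (4.4)(0.23)² = 0.80868 kg m².
Rectangular plate: I_cm = (1/12)M(a²+b²) = (1/12)(0.96)[(0.68)² + (1.5)²] = 0.21699 kg m²; centre at d = 0.4 m, so the parallel axis theorem gives I = 0.21699 + (0.96)(0.4)² = 0.37059 kg m².
Thin ring: I_cm = MR² = (3.1)(0.48)² = 0.71424 kg m²; axis through the centre, so I = 0.71424 kg m².
Total I = 0.12146 + 0.80868 + 0.37059 + 0.71424 = 2.015 kg m².

2.01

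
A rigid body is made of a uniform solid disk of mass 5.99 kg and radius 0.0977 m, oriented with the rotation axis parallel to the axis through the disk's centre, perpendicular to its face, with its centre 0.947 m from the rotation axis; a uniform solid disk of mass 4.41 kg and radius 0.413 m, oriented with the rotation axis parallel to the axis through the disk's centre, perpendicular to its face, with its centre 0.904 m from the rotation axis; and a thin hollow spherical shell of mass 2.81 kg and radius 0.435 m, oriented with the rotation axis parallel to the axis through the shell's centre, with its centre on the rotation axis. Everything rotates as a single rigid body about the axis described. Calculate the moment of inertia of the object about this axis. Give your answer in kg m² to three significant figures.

Solid disk: I_cm = (1/2)MR² = (1/2)(5.99)(0.0977)² = 0.028588 kg m²; centre at d = 0.947 m, so the parallel axis theorem gives I = 0.028588 + (5.99)(0.947)² = 5.4005 kg m².
Solid disk: I_cm = (1/2)MR² = (1/2)(4.41)(0.413)² = 0.3761 kg m²; centre at d = 0.904 m, so the parallel axis theorem gives I = 0.3761 + (4.41)(0.904)² = 3.98 kg m².
Spherical shell: I_cm = (2/3)MR² = (2/3)(2.81)(0.435)² = 0.35448 kg m²; axis through the centre, so I = 0.35448 kg m².
Total I = 5.4005 + 3.98 + 0.35448 = 9.735 kg m².

9.73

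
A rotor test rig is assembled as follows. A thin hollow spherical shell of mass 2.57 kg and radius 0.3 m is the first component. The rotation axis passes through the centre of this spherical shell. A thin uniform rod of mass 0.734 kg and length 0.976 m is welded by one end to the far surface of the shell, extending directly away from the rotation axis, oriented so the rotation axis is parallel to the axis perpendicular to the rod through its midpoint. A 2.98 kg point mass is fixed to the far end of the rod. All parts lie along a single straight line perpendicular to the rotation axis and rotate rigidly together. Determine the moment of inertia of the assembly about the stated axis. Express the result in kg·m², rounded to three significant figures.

5.52

Spherical shell: I_cm = (2/3)MR² = (2/3)(2.57)(0.3)² = 0.1542 kg·m²; axis through the centre, so I = 0.1542 kg·m².
Thin rod: I_cm = (1/12)ML² = (1/12)(0.734)(0.976)² = 0.058266 kg·m²; centre at d = 0.3 + 0.488 = 0.788 m, so I = I_cm + Md² gives I = 0.058266 + (0.734)(0.788)² = 0.51404 kg·m².
Point mass: I_cm = 0; centre at d = 0.3 + 0.488 + 0.488 = 1.276 m, so I = I_cm + Md² gives I = 0 + (2.98)(1.276)² = 4.852 kg·m².
Total I = 0.1542 + 0.51404 + 4.852 = 5.5202 kg·m².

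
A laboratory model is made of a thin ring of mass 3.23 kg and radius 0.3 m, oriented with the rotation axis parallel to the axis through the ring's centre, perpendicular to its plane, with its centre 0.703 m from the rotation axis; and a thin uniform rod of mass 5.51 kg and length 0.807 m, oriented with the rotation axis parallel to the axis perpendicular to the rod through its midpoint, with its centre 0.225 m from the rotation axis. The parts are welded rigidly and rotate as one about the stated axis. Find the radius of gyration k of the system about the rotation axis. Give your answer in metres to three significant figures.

0.531

Thin ring: I_cm = MR² = (3.23)(0.3)² = 0.2907 kg m^2; centre at d = 0.703 m, so the parallel axis theorem gives I = 0.2907 + (3.23)(0.703)² = 1.887 kg m^2.
Thin rod: I_cm = (1/12)ML² = (1/12)(5.51)(0.807)² = 0.29903 kg m^2; centre at d = 0.225 m, so the parallel axis theorem gives I = 0.29903 + (5.51)(0.225)² = 0.57798 kg m^2.
Total I = 2.465 kg m^2; total mass M = 8.74 kg.
k = √(I/M) = √(2.465/8.74) = 0.53107 m.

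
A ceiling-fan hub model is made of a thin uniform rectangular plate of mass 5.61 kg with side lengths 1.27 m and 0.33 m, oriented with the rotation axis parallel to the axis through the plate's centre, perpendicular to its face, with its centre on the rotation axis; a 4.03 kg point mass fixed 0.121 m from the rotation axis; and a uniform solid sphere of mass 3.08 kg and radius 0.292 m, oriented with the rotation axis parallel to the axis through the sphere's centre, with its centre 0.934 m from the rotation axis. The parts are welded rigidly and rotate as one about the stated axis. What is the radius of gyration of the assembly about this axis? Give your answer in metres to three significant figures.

Rectangular plate: I_cm = (1/12)M(a²+b²) = (1/12)(5.61)[(1.27)² + (0.33)²] = 0.80494 kg·m²; axis through the centre, so I = 0.80494 kg·m².
Point mass: I_cm = 0; centre at d = 0.121 m, so the parallel axis theorem gives I = 0 + (4.03)(0.121)² = 0.059003 kg·m².
Solid sphere: I_cm = (2/5)MR² = (2/5)(3.08)(0.292)² = 0.10505 kg·m²; centre at d = 0.934 m, so the parallel axis theorem gives I = 0.10505 + (3.08)(0.934)² = 2.7919 kg·m².
Total I = 3.6558 kg·m²; total mass M = 12.72 kg.
k = √(I/M) = √(3.6558/12.72) = 0.53611 m.

0.536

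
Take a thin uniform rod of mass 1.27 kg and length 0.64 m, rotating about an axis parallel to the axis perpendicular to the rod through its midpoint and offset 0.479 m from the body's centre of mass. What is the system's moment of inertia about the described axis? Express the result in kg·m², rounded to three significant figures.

0.335

I_cm = (1/12)ML² = (1/12)(1.27)(0.64)² = 0.043349 kg·m²; centre at d = 0.479 m, so the parallel axis theorem gives I = 0.043349 + (1.27)(0.479)² = 0.33474 kg·m².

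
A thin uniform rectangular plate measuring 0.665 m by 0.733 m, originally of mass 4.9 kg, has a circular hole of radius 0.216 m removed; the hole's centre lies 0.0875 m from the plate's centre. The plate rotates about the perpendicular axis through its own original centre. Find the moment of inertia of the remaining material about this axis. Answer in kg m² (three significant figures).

Unpierced body about its centre: I₀ = (1/12)M(a²+b²) = (1/12)(4.9)[(0.665)² + (0.733)²] = 0.39997 kg m².
The removed disk has mass m = M·πr²/(ab) = (4.9)·π(0.216)²/(0.665·0.733) = 1.4734 kg (same uniform areal density).
Its moment of inertia about the rotation axis (parallel-axis theorem): I_hole = (1/2)mr² + md² = (1/2)(1.4734)(0.216)² + (1.4734)(0.0875)² = 0.045653 kg m².
Treating the hole as negative mass, I = I₀ − I_hole = 0.39997 − 0.045653 = 0.35432 kg m².

0.354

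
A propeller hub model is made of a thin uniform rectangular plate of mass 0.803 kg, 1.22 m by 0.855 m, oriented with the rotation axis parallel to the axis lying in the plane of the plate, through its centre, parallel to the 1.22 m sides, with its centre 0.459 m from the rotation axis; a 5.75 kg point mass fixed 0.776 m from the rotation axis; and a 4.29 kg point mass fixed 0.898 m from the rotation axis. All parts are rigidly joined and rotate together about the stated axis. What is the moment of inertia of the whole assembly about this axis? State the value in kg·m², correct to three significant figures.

Rectangular plate: I_cm = (1/12)Mb² = (1/12)(0.803)(0.855)² = 0.048918 kg·m²; centre at d = 0.459 m, so I = I_cm + Md² gives I = 0.048918 + (0.803)(0.459)² = 0.21809 kg·m².
Point mass: I_cm = 0; centre at d = 0.776 m, so I = I_cm + Md² gives I = 0 + (5.75)(0.776)² = 3.4625 kg·m².
Point mass: I_cm = 0; centre at d = 0.898 m, so I = I_cm + Md² gives I = 0 + (4.29)(0.898)² = 3.4595 kg·m².
Total I = 0.21809 + 3.4625 + 3.4595 = 7.1401 kg·m².

7.14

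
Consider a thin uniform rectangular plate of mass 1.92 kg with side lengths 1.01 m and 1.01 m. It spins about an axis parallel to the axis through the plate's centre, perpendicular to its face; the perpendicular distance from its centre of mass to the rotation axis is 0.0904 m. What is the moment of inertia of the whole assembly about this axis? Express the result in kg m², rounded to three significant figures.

I_cm = (1/12)M(a²+b²) = (1/12)(1.92)[(1.01)² + (1.01)²] = 0.32643 kg m²; centre at d = 0.0904 m, so the parallel axis theorem gives I = 0.32643 + (1.92)(0.0904)² = 0.34212 kg m².

0.342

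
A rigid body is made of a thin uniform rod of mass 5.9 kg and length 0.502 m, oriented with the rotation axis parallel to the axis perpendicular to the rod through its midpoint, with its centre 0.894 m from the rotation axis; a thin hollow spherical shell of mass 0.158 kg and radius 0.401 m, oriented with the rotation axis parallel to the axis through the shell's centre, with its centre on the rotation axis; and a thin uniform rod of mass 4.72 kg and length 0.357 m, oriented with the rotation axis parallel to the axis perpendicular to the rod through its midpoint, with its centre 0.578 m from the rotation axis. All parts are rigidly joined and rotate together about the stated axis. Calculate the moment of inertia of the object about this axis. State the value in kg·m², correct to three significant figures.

6.48

Thin rod: I_cm = (1/12)ML² = (1/12)(5.9)(0.502)² = 0.1239 kg·m²; centre at d = 0.894 m, so I = I_cm + Md² gives I = 0.1239 + (5.9)(0.894)² = 4.8394 kg·m².
Spherical shell: I_cm = (2/3)MR² = (2/3)(0.158)(0.401)² = 0.016938 kg·m²; axis through the centre, so I = 0.016938 kg·m².
Thin rod: I_cm = (1/12)ML² = (1/12)(4.72)(0.357)² = 0.05013 kg·m²; centre at d = 0.578 m, so I = I_cm + Md² gives I = 0.05013 + (4.72)(0.578)² = 1.627 kg·m².
Total I = 4.8394 + 0.016938 + 1.627 = 6.4833 kg·m².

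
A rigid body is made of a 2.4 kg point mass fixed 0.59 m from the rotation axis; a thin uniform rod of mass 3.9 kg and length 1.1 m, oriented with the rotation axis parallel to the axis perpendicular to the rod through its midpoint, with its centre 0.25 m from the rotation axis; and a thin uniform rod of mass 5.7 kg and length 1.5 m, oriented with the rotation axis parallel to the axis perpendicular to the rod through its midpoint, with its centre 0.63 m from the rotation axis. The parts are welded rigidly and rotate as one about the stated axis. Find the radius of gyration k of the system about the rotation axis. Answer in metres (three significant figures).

Point mass: I_cm = 0; centre at d = 0.59 m, so I = I_cm + Md² gives I = 0 + (2.4)(0.59)² = 0.83544 kg m².
Thin rod: I_cm = (1/12)ML² = (1/12)(3.9)(1.1)² = 0.39325 kg m²; centre at d = 0.25 m, so I = I_cm + Md² gives I = 0.39325 + (3.9)(0.25)² = 0.637 kg m².
Thin rod: I_cm = (1/12)ML² = (1/12)(5.7)(1.5)² = 1.0687 kg m²; centre at d = 0.63 m, so I = I_cm + Md² gives I = 1.0687 + (5.7)(0.63)² = 3.3311 kg m².
Total I = 4.8035 kg m²; total mass M = 12 kg.
k = √(I/M) = √(4.8035/12) = 0.63269 m.

0.633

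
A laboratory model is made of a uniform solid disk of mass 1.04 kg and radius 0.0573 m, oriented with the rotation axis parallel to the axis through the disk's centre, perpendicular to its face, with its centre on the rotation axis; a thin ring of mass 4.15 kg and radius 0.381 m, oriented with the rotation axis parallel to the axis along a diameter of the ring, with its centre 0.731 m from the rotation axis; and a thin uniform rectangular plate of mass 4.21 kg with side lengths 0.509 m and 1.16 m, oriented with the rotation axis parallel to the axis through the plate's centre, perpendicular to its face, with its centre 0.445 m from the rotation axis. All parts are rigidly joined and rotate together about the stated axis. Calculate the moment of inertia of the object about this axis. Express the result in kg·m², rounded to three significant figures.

3.92

Solid disk: I_cm = (1/2)MR² = (1/2)(1.04)(0.0573)² = 0.0017073 kg·m²; axis through the centre, so I = 0.0017073 kg·m².
Thin ring: I_cm = (1/2)MR² = (1/2)(4.15)(0.381)² = 0.30121 kg·m²; centre at d = 0.731 m, so the parallel axis theorem gives I = 0.30121 + (4.15)(0.731)² = 2.5188 kg·m².
Rectangular plate: I_cm = (1/12)M(a²+b²) = (1/12)(4.21)[(0.509)² + (1.16)²] = 0.56298 kg·m²; centre at d = 0.445 m, so the parallel axis theorem gives I = 0.56298 + (4.21)(0.445)² = 1.3967 kg·m².
Total I = 0.0017073 + 2.5188 + 1.3967 = 3.9172 kg·m².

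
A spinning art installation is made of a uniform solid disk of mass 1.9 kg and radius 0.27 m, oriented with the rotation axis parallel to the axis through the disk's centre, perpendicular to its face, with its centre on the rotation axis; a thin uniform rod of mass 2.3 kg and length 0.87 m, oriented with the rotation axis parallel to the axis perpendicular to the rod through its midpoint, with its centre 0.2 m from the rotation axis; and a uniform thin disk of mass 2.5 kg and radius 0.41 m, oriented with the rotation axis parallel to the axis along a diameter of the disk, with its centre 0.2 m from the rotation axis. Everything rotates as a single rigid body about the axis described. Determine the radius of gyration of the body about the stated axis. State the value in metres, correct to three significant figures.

0.276

Solid disk: I_cm = (1/2)MR² = (1/2)(1.9)(0.27)² = 0.069255 kg m²; axis through the centre, so I = 0.069255 kg m².
Thin rod: I_cm = (1/12)ML² = (1/12)(2.3)(0.87)² = 0.14507 kg m²; centre at d = 0.2 m, so I = I_cm + Md² gives I = 0.14507 + (2.3)(0.2)² = 0.23707 kg m².
Thin disk: I_cm = (1/4)MR² = (1/4)(2.5)(0.41)² = 0.10506 kg m²; centre at d = 0.2 m, so I = I_cm + Md² gives I = 0.10506 + (2.5)(0.2)² = 0.20506 kg m².
Total I = 0.51139 kg m²; total mass M = 6.7 kg.
k = √(I/M) = √(0.51139/6.7) = 0.27627 m.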